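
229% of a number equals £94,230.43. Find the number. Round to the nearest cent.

£94,230.43 ÷ 2.29 ≈ £41,148.66.

£41,148.66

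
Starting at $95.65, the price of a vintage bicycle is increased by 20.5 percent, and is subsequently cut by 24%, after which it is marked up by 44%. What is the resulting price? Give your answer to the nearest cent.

$126.14

20.5% increase: $95.65 × 1.205 = $115.25825.
After the 24% decrease: $115.25825 × 0.76 = $87.59627.
After the 44% increase: $87.59627 × 1.44 = $126.1386288 ≈ $126.14.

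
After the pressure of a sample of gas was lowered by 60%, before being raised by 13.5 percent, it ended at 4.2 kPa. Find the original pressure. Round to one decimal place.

The overall multiplier applied was 0.4 × 1.135 = 0.454.
So the original pressure was 4.2 ÷ 0.454 ≈ 9.3 kPa.

9.3 kPa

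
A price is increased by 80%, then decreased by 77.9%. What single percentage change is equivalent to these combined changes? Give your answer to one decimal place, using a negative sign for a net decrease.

-60.2%

The combined multiplier is 1.8 × 0.221 = 0.3978.
That corresponds to a decrease of 60.2%.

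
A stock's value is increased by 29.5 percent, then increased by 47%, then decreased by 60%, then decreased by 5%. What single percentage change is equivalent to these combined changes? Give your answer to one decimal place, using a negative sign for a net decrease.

-27.7%

The combined multiplier is 1.295 × 1.47 × 0.4 × 0.95 = 0.723387.
That corresponds to a decrease of 27.7%.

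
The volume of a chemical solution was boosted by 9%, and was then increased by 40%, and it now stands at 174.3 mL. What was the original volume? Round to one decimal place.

Undoing the 40% increase: 174.3 ÷ 1.4 = 124.5.
Undoing the 9% increase: 124.5 ÷ 1.09 ≈ 114.2 mL.

114.2 mL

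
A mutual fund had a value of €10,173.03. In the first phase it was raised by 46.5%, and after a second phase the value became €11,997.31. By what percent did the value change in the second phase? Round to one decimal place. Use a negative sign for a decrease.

After the first phase: €10,173.03 × 1.465 = €14903.48895.
Second-phase multiplier: €11,997.31 ÷ €14903.48895 ≈ 0.805.
That is a change of -19.5%.

-19.5%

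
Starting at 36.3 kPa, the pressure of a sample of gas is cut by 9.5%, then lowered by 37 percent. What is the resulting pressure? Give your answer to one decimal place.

Apply the 9.5% decrease: 36.3 × 0.905 = 32.8515.
After the 37% decrease: 32.8515 × 0.63 = 20.696445 ≈ 20.7.

20.7 kPa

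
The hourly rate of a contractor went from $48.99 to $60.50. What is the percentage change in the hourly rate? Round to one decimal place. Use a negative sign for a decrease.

23.5%

Change: $60.50 − $48.99 = $11.51.
Relative to the original: $11.51 ÷ $48.99 ≈ 23.5%.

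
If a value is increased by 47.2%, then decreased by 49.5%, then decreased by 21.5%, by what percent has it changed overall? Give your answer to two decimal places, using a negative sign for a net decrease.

A 47.2% increase multiplies by 1.472.
Then a 49.5% decrease: 1.472 × 0.505 = 0.74336.
Then a 21.5% decrease: 0.74336 × 0.785 = 0.5835376.
Overall factor 0.5835376, i.e. -41.65%.

-41.65%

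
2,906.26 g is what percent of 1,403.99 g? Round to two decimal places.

2,906.26 g ÷ 1,403.99 g ≈ 207.00%.

207.00%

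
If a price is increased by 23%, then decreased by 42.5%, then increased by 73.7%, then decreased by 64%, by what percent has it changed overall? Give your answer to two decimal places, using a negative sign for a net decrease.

-55.77%

A 23% increase multiplies by 1.23.
Then a 42.5% decrease: 1.23 × 0.575 = 0.70725.
Then a 73.7% increase: 0.70725 × 1.737 = 1.22849325.
Then a 64% decrease: 1.22849325 × 0.36 = 0.44225757.
Overall factor 0.44225757, i.e. -55.77%.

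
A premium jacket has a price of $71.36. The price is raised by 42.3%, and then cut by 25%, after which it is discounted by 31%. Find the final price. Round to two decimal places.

$52.55

Each change multiplies by a factor: 1.423 × 0.75 × 0.69 = 0.7364025.
$71.36 × 0.7364025 = $52.5496824 ≈ $52.55.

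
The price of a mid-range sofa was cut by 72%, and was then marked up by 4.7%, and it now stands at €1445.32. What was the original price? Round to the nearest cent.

€4930.14

Undoing the 4.7% increase: €1445.32 ÷ 1.047 ≈ €1380.439351.
Undoing the 72% decrease: €1380.439351 ÷ 0.28 ≈ €4930.14.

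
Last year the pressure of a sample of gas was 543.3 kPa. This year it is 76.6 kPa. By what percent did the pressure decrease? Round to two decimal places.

Change: 76.6 − 543.3 = -466.7.
Relative to the original: -466.7 ÷ 543.3 ≈ -85.90%.
So the pressure decreased by 85.90%.

85.90%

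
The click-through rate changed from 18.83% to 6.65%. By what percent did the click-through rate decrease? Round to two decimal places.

The change is 6.65 − 18.83 = -12.18 percentage points.
Relative to the original 18.83%, that is -12.18 ÷ 18.83 ≈ -64.68%.
So the click-through rate fell by 64.68%.

64.68%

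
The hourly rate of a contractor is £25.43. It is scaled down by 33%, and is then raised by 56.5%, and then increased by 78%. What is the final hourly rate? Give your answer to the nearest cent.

£47.46

Each change multiplies by a factor: 0.67 × 1.565 × 1.78 = 1.866419.
£25.43 × 1.866419 = £47.46303517 ≈ £47.46.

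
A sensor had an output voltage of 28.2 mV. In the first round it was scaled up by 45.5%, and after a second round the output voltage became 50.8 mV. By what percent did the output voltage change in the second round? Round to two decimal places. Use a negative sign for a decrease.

23.81%

After the first round: 28.2 × 1.455 = 41.031.
Second-round multiplier: 50.8 ÷ 41.031 ≈ 1.238088.
That is a change of 23.81%.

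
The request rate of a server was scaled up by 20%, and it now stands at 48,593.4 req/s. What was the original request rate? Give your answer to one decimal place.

40,494.5 req/s

The overall multiplier applied was 1.2.
So the original request rate was 48,593.4 ÷ 1.2 = 40,494.5 req/s.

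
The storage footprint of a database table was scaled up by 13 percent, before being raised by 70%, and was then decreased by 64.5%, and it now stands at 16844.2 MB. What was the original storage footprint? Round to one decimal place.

The overall multiplier applied was 1.13 × 1.7 × 0.355 = 0.681955.
So the original storage footprint was 16844.2 ÷ 0.681955 ≈ 24699.9 MB.

24699.9 MB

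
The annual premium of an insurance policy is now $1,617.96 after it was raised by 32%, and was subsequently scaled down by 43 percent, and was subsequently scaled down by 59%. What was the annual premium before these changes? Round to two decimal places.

The overall multiplier applied was 1.32 × 0.57 × 0.41 = 0.308484.
So the original annual premium was $1,617.96 ÷ 0.308484 ≈ $5,244.87.

$5,244.87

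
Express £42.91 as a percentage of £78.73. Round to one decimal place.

54.5%

£42.91 ÷ £78.73 ≈ 54.5%.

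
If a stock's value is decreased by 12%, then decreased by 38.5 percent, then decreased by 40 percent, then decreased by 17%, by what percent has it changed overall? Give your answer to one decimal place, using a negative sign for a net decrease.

-73.0%

A 12% decrease multiplies by 0.88.
Then a 38.5% decrease: 0.88 × 0.615 = 0.5412.
Then a 40% decrease: 0.5412 × 0.6 = 0.32472.
Then a 17% decrease: 0.32472 × 0.83 = 0.2695176.
Overall factor 0.2695176, i.e. -73.0%.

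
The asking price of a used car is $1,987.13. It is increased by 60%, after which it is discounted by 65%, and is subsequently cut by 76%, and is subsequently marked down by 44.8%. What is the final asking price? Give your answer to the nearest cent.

$147.42

After the 60% increase: $1,987.13 × 1.6 = $3179.408.
Apply the 65% decrease: $3179.408 × 0.35 = $1112.7928.
After the 76% decrease: $1112.7928 × 0.24 = $267.070272.
Apply the 44.8% decrease: $267.070272 × 0.552 = $147.422790144 ≈ $147.42.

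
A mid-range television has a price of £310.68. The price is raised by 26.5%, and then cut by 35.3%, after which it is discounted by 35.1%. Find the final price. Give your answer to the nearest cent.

After the 26.5% increase: £310.68 × 1.265 = £393.0102.
After the 35.3% decrease: £393.0102 × 0.647 = £254.2775994.
Apply the 35.1% decrease: £254.2775994 × 0.649 = £165.0261620106 ≈ £165.03.

£165.03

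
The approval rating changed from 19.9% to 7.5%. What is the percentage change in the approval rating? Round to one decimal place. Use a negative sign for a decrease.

The change is 7.5 − 19.9 = -12.4 percentage points.
Relative to the original 19.9%, that is -12.4 ÷ 19.9 ≈ -62.3%.

-62.3%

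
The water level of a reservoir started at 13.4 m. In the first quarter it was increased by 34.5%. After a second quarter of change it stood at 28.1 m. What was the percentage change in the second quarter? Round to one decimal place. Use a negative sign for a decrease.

After the first quarter: 13.4 × 1.345 = 18.023.
Second-quarter multiplier: 28.1 ÷ 18.023 ≈ 1.55912.
That is a change of 55.9%.

55.9%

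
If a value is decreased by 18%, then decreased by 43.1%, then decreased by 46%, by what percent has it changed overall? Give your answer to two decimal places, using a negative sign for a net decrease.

An 18% decrease multiplies by 0.82.
Then a 43.1% decrease: 0.82 × 0.569 = 0.46658.
Then a 46% decrease: 0.46658 × 0.54 = 0.2519532.
Overall factor 0.2519532, i.e. -74.80%.

-74.80%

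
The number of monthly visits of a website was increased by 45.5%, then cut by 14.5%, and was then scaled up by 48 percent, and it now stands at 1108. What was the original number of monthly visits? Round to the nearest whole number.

602

The overall multiplier applied was 1.455 × 0.855 × 1.48 = 1.841157.
So the original number of monthly visits was 1108 ÷ 1.841157 ≈ 602.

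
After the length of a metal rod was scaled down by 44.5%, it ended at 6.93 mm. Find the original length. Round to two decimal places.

12.49 mm

The overall multiplier applied was 0.555.
So the original length was 6.93 ÷ 0.555 ≈ 12.49 mm.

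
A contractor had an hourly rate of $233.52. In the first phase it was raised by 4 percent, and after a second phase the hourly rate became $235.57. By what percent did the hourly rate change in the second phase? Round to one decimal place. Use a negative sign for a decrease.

After the first phase: $233.52 × 1.04 = $242.8608.
Second-phase multiplier: $235.57 ÷ $242.8608 ≈ 0.96998.
That is a change of -3.0%.

-3.0%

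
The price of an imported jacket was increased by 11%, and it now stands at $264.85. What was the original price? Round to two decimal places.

$238.60

The overall multiplier applied was 1.11.
So the original price was $264.85 ÷ 1.11 ≈ $238.60.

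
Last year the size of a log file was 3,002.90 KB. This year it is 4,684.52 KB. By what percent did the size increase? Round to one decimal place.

56.0%

Change: 4,684.52 − 3,002.90 = 1,681.62.
Relative to the original: 1,681.62 ÷ 3,002.90 ≈ 56.0%.
So the size increased by 56.0%.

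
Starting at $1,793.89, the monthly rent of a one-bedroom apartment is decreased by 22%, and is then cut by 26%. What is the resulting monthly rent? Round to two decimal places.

22% decrease: $1,793.89 × 0.78 = $1399.2342.
26% decrease: $1399.2342 × 0.74 = $1035.433308 ≈ $1,035.43.

$1,035.43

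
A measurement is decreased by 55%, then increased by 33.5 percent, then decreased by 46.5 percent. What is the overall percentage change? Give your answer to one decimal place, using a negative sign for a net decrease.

-67.9%

The combined multiplier is 0.45 × 1.335 × 0.535 = 0.32140125.
That corresponds to a decrease of 67.9%.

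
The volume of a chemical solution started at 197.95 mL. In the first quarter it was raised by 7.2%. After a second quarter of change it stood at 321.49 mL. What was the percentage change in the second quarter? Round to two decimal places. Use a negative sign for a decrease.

After the first quarter: 197.95 × 1.072 = 212.2024.
Second-quarter multiplier: 321.49 ÷ 212.2024 ≈ 1.515016.
That is a change of 51.50%.

51.50%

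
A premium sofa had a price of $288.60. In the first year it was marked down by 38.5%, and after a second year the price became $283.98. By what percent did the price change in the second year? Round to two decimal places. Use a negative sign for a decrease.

60.00%

After the first year: $288.60 × 0.615 = $177.489.
Second-year multiplier: $283.98 ÷ $177.489 ≈ 1.599986.
That is a change of 60.00%.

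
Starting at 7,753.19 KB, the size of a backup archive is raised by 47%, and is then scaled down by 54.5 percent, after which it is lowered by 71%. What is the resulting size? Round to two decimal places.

1,503.86 KB

Apply the 47% increase: 7,753.19 × 1.47 = 11397.1893.
Apply the 54.5% decrease: 11397.1893 × 0.455 = 5185.7211315.
After the 71% decrease: 5185.7211315 × 0.29 = 1503.859128135 ≈ 1,503.86.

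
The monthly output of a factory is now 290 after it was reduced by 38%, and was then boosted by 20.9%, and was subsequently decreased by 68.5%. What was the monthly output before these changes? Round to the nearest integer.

1,228

The overall multiplier applied was 0.62 × 1.209 × 0.315 = 0.2361177.
So the original monthly output was 290 ÷ 0.2361177 ≈ 1,228.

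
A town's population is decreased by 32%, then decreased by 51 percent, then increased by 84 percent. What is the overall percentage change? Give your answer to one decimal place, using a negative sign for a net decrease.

-38.7%

The combined multiplier is 0.68 × 0.49 × 1.84 = 0.613088.
That corresponds to a decrease of 38.7%.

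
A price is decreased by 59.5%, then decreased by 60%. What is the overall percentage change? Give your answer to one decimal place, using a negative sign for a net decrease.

-83.8%

The combined multiplier is 0.405 × 0.4 = 0.162.
That corresponds to a decrease of 83.8%.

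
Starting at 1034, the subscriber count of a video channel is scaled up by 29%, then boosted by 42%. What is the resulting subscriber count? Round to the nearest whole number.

Each change multiplies by a factor: 1.29 × 1.42 = 1.8318.
1034 × 1.8318 = 1894.0812 ≈ 1894.

1894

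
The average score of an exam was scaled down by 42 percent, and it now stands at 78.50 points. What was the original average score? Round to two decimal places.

135.34 points

The overall multiplier applied was 0.58.
So the original average score was 78.50 ÷ 0.58 ≈ 135.34 points.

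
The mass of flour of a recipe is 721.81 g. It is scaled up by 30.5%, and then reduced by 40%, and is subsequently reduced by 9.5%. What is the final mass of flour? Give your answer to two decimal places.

Apply the 30.5% increase: 721.81 × 1.305 = 941.96205.
Apply the 40% decrease: 941.96205 × 0.6 = 565.17723.
Apply the 9.5% decrease: 565.17723 × 0.905 = 511.48539315 ≈ 511.49.

511.49 g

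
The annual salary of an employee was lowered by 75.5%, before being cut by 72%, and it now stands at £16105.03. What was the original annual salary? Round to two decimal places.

Undoing the 72% decrease: £16105.03 ÷ 0.28 ≈ £57517.964286.
Undoing the 75.5% decrease: £57517.964286 ÷ 0.245 ≈ £234767.20.

£234767.20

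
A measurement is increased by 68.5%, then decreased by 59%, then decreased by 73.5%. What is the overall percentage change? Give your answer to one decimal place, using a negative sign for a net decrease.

The combined multiplier is 1.685 × 0.41 × 0.265 = 0.18307525.
That corresponds to a decrease of 81.7%.

-81.7%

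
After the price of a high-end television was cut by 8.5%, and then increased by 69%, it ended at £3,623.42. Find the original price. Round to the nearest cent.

Undoing the 69% increase: £3,623.42 ÷ 1.69 ≈ £2144.035503.
Undoing the 8.5% decrease: £2144.035503 ÷ 0.915 ≈ £2,343.21.

£2,343.21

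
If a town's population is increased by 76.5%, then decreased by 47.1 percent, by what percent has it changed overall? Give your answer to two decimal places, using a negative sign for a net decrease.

-6.63%

A 76.5% increase multiplies by 1.765.
Then a 47.1% decrease: 1.765 × 0.529 = 0.933685.
Overall factor 0.933685, i.e. -6.63%.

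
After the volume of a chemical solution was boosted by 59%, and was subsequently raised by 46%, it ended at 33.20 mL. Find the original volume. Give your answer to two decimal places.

14.30 mL

The overall multiplier applied was 1.59 × 1.46 = 2.3214.
So the original volume was 33.20 ÷ 2.3214 ≈ 14.30 mL.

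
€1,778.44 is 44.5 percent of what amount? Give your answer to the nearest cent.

€3,996.49

€1,778.44 ÷ 0.445 ≈ €3,996.49.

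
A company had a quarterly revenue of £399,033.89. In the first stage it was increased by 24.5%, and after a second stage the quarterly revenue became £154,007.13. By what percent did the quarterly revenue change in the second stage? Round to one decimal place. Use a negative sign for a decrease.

After the first stage: £399,033.89 × 1.245 = £496797.19305.
Second-stage multiplier: £154,007.13 ÷ £496797.19305 ≈ 0.31.
That is a change of -69.0%.

-69.0%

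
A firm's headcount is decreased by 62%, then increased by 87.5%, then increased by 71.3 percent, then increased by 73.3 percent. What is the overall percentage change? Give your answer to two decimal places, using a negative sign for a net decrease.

The combined multiplier is 0.38 × 1.875 × 1.713 × 1.733 = 2.1151481625.
That corresponds to an increase of 111.51%.

111.51%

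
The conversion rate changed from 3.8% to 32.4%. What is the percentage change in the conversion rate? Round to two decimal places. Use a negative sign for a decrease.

752.63%

The change is 32.4 − 3.8 = 28.6 percentage points.
Relative to the original 3.8%, that is 28.6 ÷ 3.8 ≈ 752.63%.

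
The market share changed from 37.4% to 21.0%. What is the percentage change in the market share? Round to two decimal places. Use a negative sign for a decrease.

The change is 21.0 − 37.4 = -16.4 percentage points.
Relative to the original 37.4%, that is -16.4 ÷ 37.4 ≈ -43.85%.

-43.85%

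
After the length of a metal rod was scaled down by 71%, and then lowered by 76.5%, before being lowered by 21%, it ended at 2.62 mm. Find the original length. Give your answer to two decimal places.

Undoing the 21% decrease: 2.62 ÷ 0.79 ≈ 3.316456.
Undoing the 76.5% decrease: 3.316456 ÷ 0.235 ≈ 14.112579.
Undoing the 71% decrease: 14.112579 ÷ 0.29 ≈ 48.66 mm.

48.66 mm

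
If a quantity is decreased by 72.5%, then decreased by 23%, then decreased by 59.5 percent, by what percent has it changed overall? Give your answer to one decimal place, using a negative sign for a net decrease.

The combined multiplier is 0.275 × 0.77 × 0.405 = 0.08575875.
That corresponds to a decrease of 91.4%.

-91.4%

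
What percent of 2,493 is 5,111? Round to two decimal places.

5,111 ÷ 2,493 ≈ 205.01%.

205.01%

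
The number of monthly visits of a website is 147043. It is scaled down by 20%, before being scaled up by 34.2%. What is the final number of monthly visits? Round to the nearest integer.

Each change multiplies by a factor: 0.8 × 1.342 = 1.0736.
147043 × 1.0736 = 157865.3648 ≈ 157865.

157865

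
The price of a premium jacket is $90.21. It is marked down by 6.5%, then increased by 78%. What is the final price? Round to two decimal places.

Each change multiplies by a factor: 0.935 × 1.78 = 1.6643.
$90.21 × 1.6643 = $150.136503 ≈ $150.14.

$150.14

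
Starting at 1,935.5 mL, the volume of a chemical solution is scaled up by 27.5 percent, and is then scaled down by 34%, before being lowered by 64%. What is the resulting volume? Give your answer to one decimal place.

586.3 mL

Each change multiplies by a factor: 1.275 × 0.66 × 0.36 = 0.30294.
1,935.5 × 0.30294 = 586.34037 ≈ 586.3.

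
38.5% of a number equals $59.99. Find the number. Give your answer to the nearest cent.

$59.99 ÷ 0.385 ≈ $155.82.

$155.82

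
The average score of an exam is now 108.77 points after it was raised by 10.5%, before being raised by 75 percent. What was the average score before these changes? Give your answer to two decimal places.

56.25 points

Undoing the 75% increase: 108.77 ÷ 1.75 ≈ 62.154286.
Undoing the 10.5% increase: 62.154286 ÷ 1.105 ≈ 56.25 points.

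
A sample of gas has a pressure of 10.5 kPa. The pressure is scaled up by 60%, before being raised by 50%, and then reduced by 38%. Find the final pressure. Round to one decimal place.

15.6 kPa

Each change multiplies by a factor: 1.6 × 1.5 × 0.62 = 1.488.
10.5 × 1.488 = 15.624 ≈ 15.6.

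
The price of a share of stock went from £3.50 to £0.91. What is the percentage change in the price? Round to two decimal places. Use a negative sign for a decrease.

Change: £0.91 − £3.50 = -£2.59.
Relative to the original: -£2.59 ÷ £3.50 = -74.00%.

-74.00%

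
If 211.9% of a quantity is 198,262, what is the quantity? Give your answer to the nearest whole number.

198,262 ÷ 2.119 ≈ 93,564.

93,564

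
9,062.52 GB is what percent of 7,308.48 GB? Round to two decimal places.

9,062.52 GB ÷ 7,308.48 GB ≈ 124.00%.

124.00%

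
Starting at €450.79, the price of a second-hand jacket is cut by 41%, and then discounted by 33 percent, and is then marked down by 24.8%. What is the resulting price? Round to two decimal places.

€134.00

After the 41% decrease: €450.79 × 0.59 = €265.9661.
33% decrease: €265.9661 × 0.67 = €178.197287.
After the 24.8% decrease: €178.197287 × 0.752 = €134.004359824 ≈ €134.00.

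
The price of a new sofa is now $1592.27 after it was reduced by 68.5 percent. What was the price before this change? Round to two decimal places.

The overall multiplier applied was 0.315.
So the original price was $1592.27 ÷ 0.315 ≈ $5054.83.

$5054.83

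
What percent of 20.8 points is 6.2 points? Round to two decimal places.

29.81%

6.2 points ÷ 20.8 points ≈ 29.81%.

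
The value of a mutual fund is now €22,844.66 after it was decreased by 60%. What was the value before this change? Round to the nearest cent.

The overall multiplier applied was 0.4.
So the original value was €22,844.66 ÷ 0.4 = €57,111.65.

€57,111.65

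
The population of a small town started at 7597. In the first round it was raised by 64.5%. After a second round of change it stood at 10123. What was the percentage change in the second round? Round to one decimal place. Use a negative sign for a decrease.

-19.0%

After the first round: 7597 × 1.645 = 12497.065.
Second-round multiplier: 10123 ÷ 12497.065 ≈ 0.81003.
That is a change of -19.0%.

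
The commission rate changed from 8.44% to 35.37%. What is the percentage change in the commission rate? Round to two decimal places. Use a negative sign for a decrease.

319.08%

The change is 35.37 − 8.44 = 26.93 percentage points.
Relative to the original 8.44%, that is 26.93 ÷ 8.44 ≈ 319.08%.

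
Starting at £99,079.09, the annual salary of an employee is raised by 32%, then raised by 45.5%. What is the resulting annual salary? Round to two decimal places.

Each change multiplies by a factor: 1.32 × 1.455 = 1.9206.
£99,079.09 × 1.9206 = £190291.300254 ≈ £190,291.30.

£190,291.30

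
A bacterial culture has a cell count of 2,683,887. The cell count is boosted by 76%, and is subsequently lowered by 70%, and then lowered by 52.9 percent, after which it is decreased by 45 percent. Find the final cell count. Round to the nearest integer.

367,098

After the 76% increase: 2,683,887 × 1.76 = 4723641.12.
After the 70% decrease: 4723641.12 × 0.3 = 1417092.336.
52.9% decrease: 1417092.336 × 0.471 = 667450.490256.
After the 45% decrease: 667450.490256 × 0.55 = 367097.7696408 ≈ 367,098.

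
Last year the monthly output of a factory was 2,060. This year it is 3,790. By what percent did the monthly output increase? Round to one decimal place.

Change: 3,790 − 2,060 = 1,730.
Relative to the original: 1,730 ÷ 2,060 ≈ 84.0%.
So the monthly output increased by 84.0%.

84.0%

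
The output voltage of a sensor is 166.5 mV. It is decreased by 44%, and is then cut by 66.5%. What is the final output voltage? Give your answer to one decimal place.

44% decrease: 166.5 × 0.56 = 93.24.
Apply the 66.5% decrease: 93.24 × 0.335 = 31.2354 ≈ 31.2.

31.2 mV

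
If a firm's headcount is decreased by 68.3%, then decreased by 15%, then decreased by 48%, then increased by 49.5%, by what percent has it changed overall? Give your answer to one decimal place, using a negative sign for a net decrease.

-79.1%

The combined multiplier is 0.317 × 0.85 × 0.52 × 1.495 = 0.20947043.
That corresponds to a decrease of 79.1%.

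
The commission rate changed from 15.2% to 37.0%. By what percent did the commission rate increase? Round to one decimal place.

143.4%

The change is 37.0 − 15.2 = 21.8 percentage points.
Relative to the original 15.2%, that is 21.8 ÷ 15.2 ≈ 143.4%.
So the commission rate rose by 143.4%.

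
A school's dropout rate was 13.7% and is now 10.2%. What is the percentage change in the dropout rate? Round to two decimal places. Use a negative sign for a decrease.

The change is 10.2 − 13.7 = -3.5 percentage points.
Relative to the original 13.7%, that is -3.5 ÷ 13.7 ≈ -25.55%.

-25.55%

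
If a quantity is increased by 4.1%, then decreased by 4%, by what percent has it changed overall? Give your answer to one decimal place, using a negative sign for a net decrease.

The combined multiplier is 1.041 × 0.96 = 0.99936.
That corresponds to a decrease of 0.1%.

-0.1%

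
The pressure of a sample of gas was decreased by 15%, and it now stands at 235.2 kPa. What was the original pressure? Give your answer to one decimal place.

The overall multiplier applied was 0.85.
So the original pressure was 235.2 ÷ 0.85 ≈ 276.7 kPa.

276.7 kPa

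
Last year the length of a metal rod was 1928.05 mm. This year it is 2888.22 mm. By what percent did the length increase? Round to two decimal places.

49.80%

Change: 2888.22 − 1928.05 = 960.17.
Relative to the original: 960.17 ÷ 1928.05 ≈ 49.80%.
So the length increased by 49.80%.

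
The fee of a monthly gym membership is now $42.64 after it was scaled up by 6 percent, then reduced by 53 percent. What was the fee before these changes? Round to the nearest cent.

Undoing the 53% decrease: $42.64 ÷ 0.47 ≈ $90.723404.
Undoing the 6% increase: $90.723404 ÷ 1.06 ≈ $85.59.

$85.59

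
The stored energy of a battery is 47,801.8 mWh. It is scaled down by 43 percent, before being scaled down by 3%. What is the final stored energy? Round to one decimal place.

Each change multiplies by a factor: 0.57 × 0.97 = 0.5529.
47,801.8 × 0.5529 = 26429.61522 ≈ 26,429.6.

26,429.6 mWh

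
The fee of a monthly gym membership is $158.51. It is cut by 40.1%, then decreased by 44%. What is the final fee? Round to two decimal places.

$53.17

Each change multiplies by a factor: 0.599 × 0.56 = 0.33544.
$158.51 × 0.33544 = $53.1705944 ≈ $53.17.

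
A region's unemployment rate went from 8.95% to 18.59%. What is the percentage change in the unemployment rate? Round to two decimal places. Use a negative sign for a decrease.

107.71%

The change is 18.59 − 8.95 = 9.64 percentage points.
Relative to the original 8.95%, that is 9.64 ÷ 8.95 ≈ 107.71%.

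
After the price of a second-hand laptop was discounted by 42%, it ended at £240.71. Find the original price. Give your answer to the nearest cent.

£415.02

The overall multiplier applied was 0.58.
So the original price was £240.71 ÷ 0.58 ≈ £415.02.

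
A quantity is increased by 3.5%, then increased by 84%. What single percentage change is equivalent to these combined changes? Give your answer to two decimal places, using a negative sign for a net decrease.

The combined multiplier is 1.035 × 1.84 = 1.9044.
That corresponds to an increase of 90.44%.

90.44%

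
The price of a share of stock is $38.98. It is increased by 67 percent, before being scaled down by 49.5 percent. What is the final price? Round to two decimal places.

$32.87

Each change multiplies by a factor: 1.67 × 0.505 = 0.84335.
$38.98 × 0.84335 = $32.873783 ≈ $32.87.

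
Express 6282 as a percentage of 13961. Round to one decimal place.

6282 ÷ 13961 ≈ 45.0%.

45.0%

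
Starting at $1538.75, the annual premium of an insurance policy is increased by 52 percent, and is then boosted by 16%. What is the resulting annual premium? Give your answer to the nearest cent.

$2713.12

After the 52% increase: $1538.75 × 1.52 = $2338.9.
16% increase: $2338.9 × 1.16 = $2713.124 ≈ $2713.12.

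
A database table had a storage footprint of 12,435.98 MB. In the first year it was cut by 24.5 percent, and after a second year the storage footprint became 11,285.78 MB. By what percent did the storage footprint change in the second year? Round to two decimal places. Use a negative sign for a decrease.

After the first year: 12,435.98 × 0.755 = 9389.1649.
Second-year multiplier: 11,285.78 ÷ 9389.1649 ≈ 1.202.
That is a change of 20.20%.

20.20%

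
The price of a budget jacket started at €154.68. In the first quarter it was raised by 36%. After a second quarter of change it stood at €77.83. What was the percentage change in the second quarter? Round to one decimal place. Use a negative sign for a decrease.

-63.0%

After the first quarter: €154.68 × 1.36 = €210.3648.
Second-quarter multiplier: €77.83 ÷ €210.3648 ≈ 0.36998.
That is a change of -63.0%.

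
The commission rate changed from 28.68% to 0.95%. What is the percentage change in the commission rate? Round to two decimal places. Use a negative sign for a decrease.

-96.69%

The change is 0.95 − 28.68 = -27.73 percentage points.
Relative to the original 28.68%, that is -27.73 ÷ 28.68 ≈ -96.69%.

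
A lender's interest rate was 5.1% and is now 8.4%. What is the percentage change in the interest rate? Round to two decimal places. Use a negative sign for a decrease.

64.71%

The change is 8.4 − 5.1 = 3.3 percentage points.
Relative to the original 5.1%, that is 3.3 ÷ 5.1 ≈ 64.71%.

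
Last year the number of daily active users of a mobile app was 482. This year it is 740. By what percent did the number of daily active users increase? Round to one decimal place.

Change: 740 − 482 = 258.
Relative to the original: 258 ÷ 482 ≈ 53.5%.
So the number of daily active users increased by 53.5%.

53.5%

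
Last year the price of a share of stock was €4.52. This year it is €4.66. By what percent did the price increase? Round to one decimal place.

3.1%

Change: €4.66 − €4.52 = €0.14.
Relative to the original: €0.14 ÷ €4.52 ≈ 3.1%.
So the price increased by 3.1%.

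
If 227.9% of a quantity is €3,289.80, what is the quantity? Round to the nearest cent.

€1,443.53

€3,289.80 ÷ 2.279 ≈ €1,443.53.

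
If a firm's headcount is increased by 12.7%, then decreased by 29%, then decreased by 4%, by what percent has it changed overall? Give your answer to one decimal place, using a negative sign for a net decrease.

The combined multiplier is 1.127 × 0.71 × 0.96 = 0.7681632.
That corresponds to a decrease of 23.2%.

-23.2%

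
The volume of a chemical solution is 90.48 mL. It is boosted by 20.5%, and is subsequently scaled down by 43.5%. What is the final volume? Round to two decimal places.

61.60 mL

After the 20.5% increase: 90.48 × 1.205 = 109.0284.
43.5% decrease: 109.0284 × 0.565 = 61.601046 ≈ 61.60.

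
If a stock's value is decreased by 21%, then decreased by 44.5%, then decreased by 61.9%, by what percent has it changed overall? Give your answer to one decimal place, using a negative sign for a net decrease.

-83.3%

The combined multiplier is 0.79 × 0.555 × 0.381 = 0.16704945.
That corresponds to a decrease of 83.3%.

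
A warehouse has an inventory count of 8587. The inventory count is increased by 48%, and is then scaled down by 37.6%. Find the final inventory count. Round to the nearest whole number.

7930

48% increase: 8587 × 1.48 = 12708.76.
Apply the 37.6% decrease: 12708.76 × 0.624 = 7930.26624 ≈ 7930.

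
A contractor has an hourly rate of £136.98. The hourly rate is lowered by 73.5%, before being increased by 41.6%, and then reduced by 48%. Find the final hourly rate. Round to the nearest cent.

£26.73

After the 73.5% decrease: £136.98 × 0.265 = £36.2997.
41.6% increase: £36.2997 × 1.416 = £51.4003752.
48% decrease: £51.4003752 × 0.52 = £26.728195104 ≈ £26.73.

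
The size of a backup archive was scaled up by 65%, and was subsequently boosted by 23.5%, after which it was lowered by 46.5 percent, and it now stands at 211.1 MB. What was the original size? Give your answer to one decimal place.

193.6 MB

The overall multiplier applied was 1.65 × 1.235 × 0.535 = 1.09019625.
So the original size was 211.1 ÷ 1.09019625 ≈ 193.6 MB.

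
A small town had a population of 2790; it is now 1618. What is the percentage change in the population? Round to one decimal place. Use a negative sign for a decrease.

-42.0%

Change: 1618 − 2790 = -1172.
Relative to the original: -1172 ÷ 2790 ≈ -42.0%.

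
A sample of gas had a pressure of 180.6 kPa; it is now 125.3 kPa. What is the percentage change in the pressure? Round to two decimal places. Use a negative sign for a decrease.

Change: 125.3 − 180.6 = -55.3.
Relative to the original: -55.3 ÷ 180.6 ≈ -30.62%.

-30.62%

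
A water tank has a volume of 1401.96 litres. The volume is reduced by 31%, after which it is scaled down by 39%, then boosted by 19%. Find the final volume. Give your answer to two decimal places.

702.20 litres

Each change multiplies by a factor: 0.69 × 0.61 × 1.19 = 0.500871.
1401.96 × 0.500871 = 702.20110716 ≈ 702.20.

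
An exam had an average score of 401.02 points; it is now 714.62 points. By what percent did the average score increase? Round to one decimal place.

Change: 714.62 − 401.02 = 313.60.
Relative to the original: 313.60 ÷ 401.02 ≈ 78.2%.
So the average score increased by 78.2%.

78.2%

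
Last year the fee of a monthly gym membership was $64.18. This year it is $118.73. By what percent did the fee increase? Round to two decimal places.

Change: $118.73 − $64.18 = $54.55.
Relative to the original: $54.55 ÷ $64.18 ≈ 85.00%.
So the fee increased by 85.00%.

85.00%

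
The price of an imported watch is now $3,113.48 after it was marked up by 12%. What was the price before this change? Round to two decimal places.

$2,779.89

The overall multiplier applied was 1.12.
So the original price was $3,113.48 ÷ 1.12 ≈ $2,779.89.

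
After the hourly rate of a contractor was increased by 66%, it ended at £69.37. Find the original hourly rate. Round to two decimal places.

The overall multiplier applied was 1.66.
So the original hourly rate was £69.37 ÷ 1.66 ≈ £41.79.

£41.79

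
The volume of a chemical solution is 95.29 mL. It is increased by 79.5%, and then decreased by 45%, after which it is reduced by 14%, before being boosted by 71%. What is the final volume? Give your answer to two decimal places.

138.35 mL

Apply the 79.5% increase: 95.29 × 1.795 = 171.04555.
Apply the 45% decrease: 171.04555 × 0.55 = 94.0750525.
Apply the 14% decrease: 94.0750525 × 0.86 = 80.90454515.
Apply the 71% increase: 80.90454515 × 1.71 = 138.3467722065 ≈ 138.35.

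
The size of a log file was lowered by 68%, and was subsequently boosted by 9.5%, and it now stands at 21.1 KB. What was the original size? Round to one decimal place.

The overall multiplier applied was 0.32 × 1.095 = 0.3504.
So the original size was 21.1 ÷ 0.3504 ≈ 60.2 KB.

60.2 KB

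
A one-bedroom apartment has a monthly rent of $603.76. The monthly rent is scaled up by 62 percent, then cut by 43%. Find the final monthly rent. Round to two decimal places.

Apply the 62% increase: $603.76 × 1.62 = $978.0912.
Apply the 43% decrease: $978.0912 × 0.57 = $557.511984 ≈ $557.51.

$557.51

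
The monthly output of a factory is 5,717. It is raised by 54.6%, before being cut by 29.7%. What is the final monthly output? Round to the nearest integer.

6,213

54.6% increase: 5,717 × 1.546 = 8838.482.
29.7% decrease: 8838.482 × 0.703 = 6213.452846 ≈ 6,213.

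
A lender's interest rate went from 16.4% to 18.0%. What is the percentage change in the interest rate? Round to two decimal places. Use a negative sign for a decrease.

9.76%

The change is 18.0 − 16.4 = 1.6 percentage points.
Relative to the original 16.4%, that is 1.6 ÷ 16.4 ≈ 9.76%.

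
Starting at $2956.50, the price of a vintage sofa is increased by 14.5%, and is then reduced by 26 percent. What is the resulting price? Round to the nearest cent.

$2505.04

Each change multiplies by a factor: 1.145 × 0.74 = 0.8473.
$2956.50 × 0.8473 = $2505.04245 ≈ $2505.04.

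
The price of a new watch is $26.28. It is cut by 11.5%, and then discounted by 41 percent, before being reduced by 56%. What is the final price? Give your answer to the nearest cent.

$6.04

11.5% decrease: $26.28 × 0.885 = $23.2578.
41% decrease: $23.2578 × 0.59 = $13.722102.
56% decrease: $13.722102 × 0.44 = $6.03772488 ≈ $6.04.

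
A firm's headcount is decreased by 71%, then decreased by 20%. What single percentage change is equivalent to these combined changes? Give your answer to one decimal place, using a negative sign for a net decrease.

-76.8%

The combined multiplier is 0.29 × 0.8 = 0.232.
That corresponds to a decrease of 76.8%.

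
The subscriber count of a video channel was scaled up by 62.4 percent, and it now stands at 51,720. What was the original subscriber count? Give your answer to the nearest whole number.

31,847

The overall multiplier applied was 1.624.
So the original subscriber count was 51,720 ÷ 1.624 ≈ 31,847.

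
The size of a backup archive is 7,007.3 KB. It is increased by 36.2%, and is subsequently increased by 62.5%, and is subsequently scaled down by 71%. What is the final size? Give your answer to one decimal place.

4,497.6 KB

After the 36.2% increase: 7,007.3 × 1.362 = 9543.9426.
Apply the 62.5% increase: 9543.9426 × 1.625 = 15508.906725.
71% decrease: 15508.906725 × 0.29 = 4497.58295025 ≈ 4,497.6.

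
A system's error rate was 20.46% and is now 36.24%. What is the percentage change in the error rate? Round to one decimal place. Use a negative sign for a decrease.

The change is 36.24 − 20.46 = 15.78 percentage points.
Relative to the original 20.46%, that is 15.78 ÷ 20.46 ≈ 77.1%.

77.1%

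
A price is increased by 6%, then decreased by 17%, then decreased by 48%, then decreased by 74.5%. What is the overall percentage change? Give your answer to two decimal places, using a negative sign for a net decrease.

-88.33%

The combined multiplier is 1.06 × 0.83 × 0.52 × 0.255 = 0.11666148.
That corresponds to a decrease of 88.33%.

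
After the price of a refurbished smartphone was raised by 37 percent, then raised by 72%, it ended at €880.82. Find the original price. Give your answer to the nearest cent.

€373.80

Undoing the 72% increase: €880.82 ÷ 1.72 ≈ €512.104651.
Undoing the 37% increase: €512.104651 ÷ 1.37 ≈ €373.80.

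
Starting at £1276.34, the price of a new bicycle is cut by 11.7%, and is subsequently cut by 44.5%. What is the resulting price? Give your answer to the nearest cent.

After the 11.7% decrease: £1276.34 × 0.883 = £1127.00822.
44.5% decrease: £1127.00822 × 0.555 = £625.4895621 ≈ £625.49.

£625.49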